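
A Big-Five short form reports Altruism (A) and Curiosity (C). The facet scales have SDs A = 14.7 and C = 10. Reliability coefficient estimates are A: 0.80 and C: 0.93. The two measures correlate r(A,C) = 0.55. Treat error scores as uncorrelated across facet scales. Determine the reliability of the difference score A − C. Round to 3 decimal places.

0.675

Var(A−C) = 14.7² + 10² − 2·14.7·10·0.55 = 316.09 − 161.7 = 154.39.
With uncorrelated errors the cross-covariances are all true-score covariance, so they carry over unchanged; only the diagonal terms shrink to ρᵢσᵢ².
True-score variance = [14.7²·0.80 + 10²·0.93] − 161.7 = 265.872 − 161.7 = 104.172.
Reliability = 104.172 / 154.39 = 0.675.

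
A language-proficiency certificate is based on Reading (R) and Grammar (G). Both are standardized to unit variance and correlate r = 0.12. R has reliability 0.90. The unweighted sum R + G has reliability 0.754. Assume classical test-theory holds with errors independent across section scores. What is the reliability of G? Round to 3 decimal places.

0.549

Var(R+G) = 2 + 2·0.12 = 2.240.
True-score variance = ρ_R + ρ_G + 2·0.12, so 0.754 = (0.90 + ρ_G + 0.24) / 2.240.
ρ_G = 0.754·2.240 − 0.90 − 0.24 = 0.549.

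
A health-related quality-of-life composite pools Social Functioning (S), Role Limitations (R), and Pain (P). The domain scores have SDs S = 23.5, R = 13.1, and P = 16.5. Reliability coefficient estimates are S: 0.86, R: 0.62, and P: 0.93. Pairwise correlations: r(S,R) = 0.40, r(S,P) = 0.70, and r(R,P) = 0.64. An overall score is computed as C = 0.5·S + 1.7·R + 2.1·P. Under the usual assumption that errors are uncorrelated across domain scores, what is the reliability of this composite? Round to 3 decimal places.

0.919

Var(C) = 0.5²·23.5² + 1.7²·13.1² + 2.1²·16.5² + 2·[0.85·23.5·13.1·0.40 + 1.05·23.5·16.5·0.70 + 3.57·13.1·16.5·0.64] = 1834.64 + 1767.05 = 3601.69.
Under uncorrelated errors the observed covariances equal the true-score covariances, so only the own-variance terms attenuate.
True-score variance = [0.5²·23.5²·0.86 + 1.7²·13.1²·0.62 + 2.1²·16.5²·0.93] + 1767.05 = 1542.8 + 1767.05 = 3309.85.
Reliability = 3309.85 / 3601.69 = 0.919.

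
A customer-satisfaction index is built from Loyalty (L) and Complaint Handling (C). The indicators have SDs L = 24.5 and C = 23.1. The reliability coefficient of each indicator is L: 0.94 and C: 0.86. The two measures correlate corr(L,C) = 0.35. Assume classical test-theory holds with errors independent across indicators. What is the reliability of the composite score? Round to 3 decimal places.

Var(L+C) = 24.5² + 23.1² + 2·[24.5·23.1·0.35] = 1133.86 + 396.165 = 1530.03.
Because errors are independent across components, Cov(Tᵢ,Tⱼ) = Cov(Xᵢ,Xⱼ); the off-diagonal part of the true-score variance is the same as above.
True-score variance = [24.5²·0.94 + 23.1²·0.86] + 396.165 = 1023.14 + 396.165 = 1419.3.
Reliability = 1419.3 / 1530.03 = 0.928.

0.928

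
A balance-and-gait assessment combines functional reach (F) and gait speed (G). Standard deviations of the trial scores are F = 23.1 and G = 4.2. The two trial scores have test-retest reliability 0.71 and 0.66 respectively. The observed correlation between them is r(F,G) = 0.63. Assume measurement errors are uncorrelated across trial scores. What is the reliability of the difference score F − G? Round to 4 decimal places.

Var(F−G) = 23.1² + 4.2² − 2·23.1·4.2·0.63 = 551.25 − 122.245 = 429.005.
With uncorrelated errors the cross-covariances are all true-score covariance, so they carry over unchanged; only the diagonal terms shrink to ρᵢσᵢ².
True-score variance = [23.1²·0.71 + 4.2²·0.66] − 122.245 = 390.505 − 122.245 = 268.26.
Reliability = 268.26 / 429.005 = 0.6253.

0.6253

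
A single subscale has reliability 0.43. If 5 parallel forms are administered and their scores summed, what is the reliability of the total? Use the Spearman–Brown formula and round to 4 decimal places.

ρ_k = kρ / (1 + (k−1)ρ) = 5·0.43 / (1 + 4·0.43) = 2.150 / 2.720 = 0.7904.

0.7904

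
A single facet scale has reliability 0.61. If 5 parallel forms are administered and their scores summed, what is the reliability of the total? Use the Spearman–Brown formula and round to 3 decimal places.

ρ_k = kρ / (1 + (k−1)ρ) = 5·0.61 / (1 + 4·0.61) = 3.050 / 3.440 = 0.887.

0.887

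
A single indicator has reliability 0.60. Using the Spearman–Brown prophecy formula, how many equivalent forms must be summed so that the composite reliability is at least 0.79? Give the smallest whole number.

k ≥ ρ*(1−ρ₁)/(ρ₁(1−ρ*)) = 0.79·0.40 / (0.60·0.21) = 2.508.
Smallest integer k = 3.

3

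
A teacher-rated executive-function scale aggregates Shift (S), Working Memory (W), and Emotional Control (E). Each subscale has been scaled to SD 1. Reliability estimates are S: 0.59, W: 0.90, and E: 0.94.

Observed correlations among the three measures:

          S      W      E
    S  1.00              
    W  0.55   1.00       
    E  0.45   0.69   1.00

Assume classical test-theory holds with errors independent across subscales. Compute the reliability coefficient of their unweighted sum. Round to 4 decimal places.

0.9107

Var(S+W+E) = 3 + 2·[0.55 + 0.45 + 0.69] = 3 + 3.38 = 6.38.
With uncorrelated errors the cross-covariances are all true-score covariance, so they carry over unchanged; only the diagonal terms shrink to ρᵢσᵢ².
True-score variance = [0.59 + 0.90 + 0.94] + 3.38 = 2.43 + 3.38 = 5.81.
Reliability = 5.81 / 6.38 = 0.9107.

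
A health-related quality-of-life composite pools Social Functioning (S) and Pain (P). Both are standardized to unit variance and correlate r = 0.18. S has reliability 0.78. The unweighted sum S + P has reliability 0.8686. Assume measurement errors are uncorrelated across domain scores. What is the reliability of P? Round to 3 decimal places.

Var(S+P) = 2 + 2·0.18 = 2.360.
True-score variance = ρ_S + ρ_P + 2·0.18, so 0.8686 = (0.78 + ρ_P + 0.36) / 2.360.
ρ_P = 0.8686·2.360 − 0.78 − 0.36 = 0.910.

0.910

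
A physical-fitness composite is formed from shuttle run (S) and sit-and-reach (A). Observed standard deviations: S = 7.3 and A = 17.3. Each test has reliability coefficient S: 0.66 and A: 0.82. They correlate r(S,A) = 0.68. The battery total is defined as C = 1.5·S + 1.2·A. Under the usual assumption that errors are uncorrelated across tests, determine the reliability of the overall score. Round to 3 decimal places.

0.862

Var(C) = 1.5²·7.3² + 1.2²·17.3² + 2·[1.8·7.3·17.3·0.68] = 550.88 + 309.158 = 860.038.
With uncorrelated errors the cross-covariances are all true-score covariance, so they carry over unchanged; only the diagonal terms shrink to ρᵢσᵢ².
True-score variance = [1.5²·7.3²·0.66 + 1.2²·17.3²·0.82] + 309.158 = 432.537 + 309.158 = 741.695.
Reliability = 741.695 / 860.038 = 0.862.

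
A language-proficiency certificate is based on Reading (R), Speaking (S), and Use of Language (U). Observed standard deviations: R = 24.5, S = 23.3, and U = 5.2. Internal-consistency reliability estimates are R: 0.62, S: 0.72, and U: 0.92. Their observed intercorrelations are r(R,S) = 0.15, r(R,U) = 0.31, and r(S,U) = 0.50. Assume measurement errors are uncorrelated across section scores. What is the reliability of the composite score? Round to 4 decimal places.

0.7520

Var(R+S+U) = 24.5² + 23.3² + 5.2² + 2·[24.5·23.3·0.15 + 24.5·5.2·0.31 + 23.3·5.2·0.50] = 1170.18 + 371.403 = 1541.58.
Because errors are independent across components, Cov(Tᵢ,Tⱼ) = Cov(Xᵢ,Xⱼ); the off-diagonal part of the true-score variance is the same as above.
True-score variance = [24.5²·0.62 + 23.3²·0.72 + 5.2²·0.92] + 371.403 = 787.913 + 371.403 = 1159.32.
Reliability = 1159.32 / 1541.58 = 0.7520.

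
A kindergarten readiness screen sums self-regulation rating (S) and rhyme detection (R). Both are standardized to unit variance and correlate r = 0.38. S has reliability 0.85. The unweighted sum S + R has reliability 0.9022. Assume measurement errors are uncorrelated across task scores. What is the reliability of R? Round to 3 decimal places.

Var(S+R) = 2 + 2·0.38 = 2.760.
True-score variance = ρ_S + ρ_R + 2·0.38, so 0.9022 = (0.85 + ρ_R + 0.76) / 2.760.
ρ_R = 0.9022·2.760 − 0.85 − 0.76 = 0.880.

0.880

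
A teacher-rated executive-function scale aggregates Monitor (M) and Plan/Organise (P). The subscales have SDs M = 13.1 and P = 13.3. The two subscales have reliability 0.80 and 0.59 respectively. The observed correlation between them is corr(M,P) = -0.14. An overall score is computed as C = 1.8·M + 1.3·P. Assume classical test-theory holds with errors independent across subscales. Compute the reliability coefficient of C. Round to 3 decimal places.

Var(C) = 1.8²·13.1² + 1.3²·13.3² + 2·[2.34·13.1·13.3·(-0.14)] = 854.961 − 114.155 = 740.805.
With uncorrelated errors the cross-covariances are all true-score covariance, so they carry over unchanged; only the diagonal terms shrink to ρᵢσᵢ².
True-score variance = [1.8²·13.1²·0.80 + 1.3²·13.3²·0.59] − 114.155 = 621.19 − 114.155 = 507.035.
Reliability = 507.035 / 740.805 = 0.684.

0.684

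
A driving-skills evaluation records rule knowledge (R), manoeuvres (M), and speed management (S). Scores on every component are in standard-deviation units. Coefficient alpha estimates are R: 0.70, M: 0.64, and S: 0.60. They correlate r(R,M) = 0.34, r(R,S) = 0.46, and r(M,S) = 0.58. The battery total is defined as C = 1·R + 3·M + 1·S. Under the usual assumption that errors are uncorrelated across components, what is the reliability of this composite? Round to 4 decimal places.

Var(C) = 1 + 3² + 1 + 2·[3·0.34 + 0.46 + 3·0.58] = 11 + 6.44 = 17.44.
With uncorrelated errors the cross-covariances are all true-score covariance, so they carry over unchanged; only the diagonal terms shrink to ρᵢσᵢ².
True-score variance = [0.70 + 3²·0.64 + 0.60] + 6.44 = 7.06 + 6.44 = 13.5.
Reliability = 13.5 / 17.44 = 0.7741.

0.7741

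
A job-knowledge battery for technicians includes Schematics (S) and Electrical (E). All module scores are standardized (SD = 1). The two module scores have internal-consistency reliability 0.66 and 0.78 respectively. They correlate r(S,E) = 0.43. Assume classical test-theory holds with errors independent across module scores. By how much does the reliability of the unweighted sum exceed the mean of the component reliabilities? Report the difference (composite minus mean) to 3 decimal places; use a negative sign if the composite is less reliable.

0.084

Var(sum) = 2 + 0.86 = 2.86; true-score variance = 1.44 + 0.86 = 2.3; composite reliability = 0.8042.
Mean component reliability = 0.7200.
Difference = 0.8042 − 0.7200 = 0.084.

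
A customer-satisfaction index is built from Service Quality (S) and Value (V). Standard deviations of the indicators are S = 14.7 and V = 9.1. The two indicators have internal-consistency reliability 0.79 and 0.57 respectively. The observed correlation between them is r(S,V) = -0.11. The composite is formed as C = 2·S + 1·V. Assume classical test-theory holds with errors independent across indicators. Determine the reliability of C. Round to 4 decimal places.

Var(C) = 2²·14.7² + 9.1² + 2·[2·14.7·9.1·(-0.11)] = 947.17 − 58.8588 = 888.311.
With uncorrelated errors the cross-covariances are all true-score covariance, so they carry over unchanged; only the diagonal terms shrink to ρᵢσᵢ².
True-score variance = [2²·14.7²·0.79 + 9.1²·0.57] − 58.8588 = 730.046 − 58.8588 = 671.187.
Reliability = 671.187 / 888.311 = 0.7556.

0.7556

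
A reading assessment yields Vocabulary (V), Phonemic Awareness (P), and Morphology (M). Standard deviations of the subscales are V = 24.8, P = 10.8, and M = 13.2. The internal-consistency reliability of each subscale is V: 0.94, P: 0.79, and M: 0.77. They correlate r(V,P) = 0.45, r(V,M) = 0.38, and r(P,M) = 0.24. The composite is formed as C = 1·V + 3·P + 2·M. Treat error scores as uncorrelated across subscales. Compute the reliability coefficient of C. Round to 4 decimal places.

Var(C) = 24.8² + 3²·10.8² + 2²·13.2² + 2·[3·24.8·10.8·0.45 + 2·24.8·13.2·0.38 + 6·10.8·13.2·0.24] = 2361.76 + 1631.33 = 3993.09.
With uncorrelated errors the cross-covariances are all true-score covariance, so they carry over unchanged; only the diagonal terms shrink to ρᵢσᵢ².
True-score variance = [24.8²·0.94 + 3²·10.8²·0.79 + 2²·13.2²·0.77] + 1631.33 = 1944.11 + 1631.33 = 3575.44.
Reliability = 3575.44 / 3993.09 = 0.8954.

0.8954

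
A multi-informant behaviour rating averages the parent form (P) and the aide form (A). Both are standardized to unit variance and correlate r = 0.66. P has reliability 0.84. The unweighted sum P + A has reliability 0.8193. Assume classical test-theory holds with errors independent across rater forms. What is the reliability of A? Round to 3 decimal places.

Var(P+A) = 2 + 2·0.66 = 3.320.
True-score variance = ρ_P + ρ_A + 2·0.66, so 0.8193 = (0.84 + ρ_A + 1.32) / 3.320.
ρ_A = 0.8193·3.320 − 0.84 − 1.32 = 0.560.

0.560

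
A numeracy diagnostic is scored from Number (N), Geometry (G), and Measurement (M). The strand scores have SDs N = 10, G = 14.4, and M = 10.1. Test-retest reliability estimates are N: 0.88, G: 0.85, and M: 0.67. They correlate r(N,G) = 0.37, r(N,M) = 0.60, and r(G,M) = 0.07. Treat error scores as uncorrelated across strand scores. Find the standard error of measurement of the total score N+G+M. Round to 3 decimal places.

8.762

Var(total) = 409.37 + 248.122 = 657.492.
True-score variance = 332.603 + 248.122 = 580.724, so reliability = 0.8832.
Error variance = 657.492 − 580.724 = 76.7673; SEM = √76.7673 = 8.762.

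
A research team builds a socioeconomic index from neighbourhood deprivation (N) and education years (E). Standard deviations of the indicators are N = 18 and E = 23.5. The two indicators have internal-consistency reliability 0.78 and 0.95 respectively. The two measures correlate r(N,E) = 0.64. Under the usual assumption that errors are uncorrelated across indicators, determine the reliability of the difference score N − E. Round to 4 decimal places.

0.7046

Var(N−E) = 18² + 23.5² − 2·18·23.5·0.64 = 876.25 − 541.44 = 334.81.
With uncorrelated errors the cross-covariances are all true-score covariance, so they carry over unchanged; only the diagonal terms shrink to ρᵢσᵢ².
True-score variance = [18²·0.78 + 23.5²·0.95] − 541.44 = 777.357 − 541.44 = 235.917.
Reliability = 235.917 / 334.81 = 0.7046.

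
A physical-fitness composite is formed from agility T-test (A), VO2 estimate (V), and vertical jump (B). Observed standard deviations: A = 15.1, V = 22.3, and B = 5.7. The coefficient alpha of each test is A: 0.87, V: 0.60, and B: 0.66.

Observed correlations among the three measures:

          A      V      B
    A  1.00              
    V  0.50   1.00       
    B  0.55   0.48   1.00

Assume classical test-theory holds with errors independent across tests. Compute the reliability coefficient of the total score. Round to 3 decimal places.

0.817

Var(A+V+B) = 15.1² + 22.3² + 5.7² + 2·[15.1·22.3·0.50 + 15.1·5.7·0.55 + 22.3·5.7·0.48] = 757.79 + 553.433 = 1311.22.
With uncorrelated errors the cross-covariances are all true-score covariance, so they carry over unchanged; only the diagonal terms shrink to ρᵢσᵢ².
True-score variance = [15.1²·0.87 + 22.3²·0.60 + 5.7²·0.66] + 553.433 = 518.186 + 553.433 = 1071.62.
Reliability = 1071.62 / 1311.22 = 0.817.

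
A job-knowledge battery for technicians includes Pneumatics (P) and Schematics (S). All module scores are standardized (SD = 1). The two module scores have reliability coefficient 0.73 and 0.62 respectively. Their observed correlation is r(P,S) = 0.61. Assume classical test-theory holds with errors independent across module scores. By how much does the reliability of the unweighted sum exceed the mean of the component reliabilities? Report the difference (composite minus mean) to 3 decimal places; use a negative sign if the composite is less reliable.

0.123

Var(sum) = 2 + 1.22 = 3.22; true-score variance = 1.35 + 1.22 = 2.57; composite reliability = 0.7981.
Mean component reliability = 0.6750.
Difference = 0.7981 − 0.6750 = 0.123.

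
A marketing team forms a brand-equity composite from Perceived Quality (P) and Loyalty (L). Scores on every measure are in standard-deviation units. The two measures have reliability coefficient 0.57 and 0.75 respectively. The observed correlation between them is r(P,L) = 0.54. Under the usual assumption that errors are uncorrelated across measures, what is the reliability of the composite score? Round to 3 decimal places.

0.779

Var(P+L) = 2 + 2·[0.54] = 2 + 1.08 = 3.08.
Under uncorrelated errors the observed covariances equal the true-score covariances, so only the own-variance terms attenuate.
True-score variance = [0.57 + 0.75] + 1.08 = 1.32 + 1.08 = 2.4.
Reliability = 2.4 / 3.08 = 0.779.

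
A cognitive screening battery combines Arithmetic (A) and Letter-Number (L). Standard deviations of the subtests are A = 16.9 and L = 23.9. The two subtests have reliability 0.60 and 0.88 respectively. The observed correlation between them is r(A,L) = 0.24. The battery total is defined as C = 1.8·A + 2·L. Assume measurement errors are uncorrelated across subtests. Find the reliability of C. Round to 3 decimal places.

Var(C) = 1.8²·16.9² + 2²·23.9² + 2·[3.6·16.9·23.9·0.24] = 3210.22 + 697.956 = 3908.17.
Because errors are independent across components, Cov(Tᵢ,Tⱼ) = Cov(Xᵢ,Xⱼ); the off-diagonal part of the true-score variance is the same as above.
True-score variance = [1.8²·16.9²·0.60 + 2²·23.9²·0.88] + 697.956 = 2565.89 + 697.956 = 3263.84.
Reliability = 3263.84 / 3908.17 = 0.835.

0.835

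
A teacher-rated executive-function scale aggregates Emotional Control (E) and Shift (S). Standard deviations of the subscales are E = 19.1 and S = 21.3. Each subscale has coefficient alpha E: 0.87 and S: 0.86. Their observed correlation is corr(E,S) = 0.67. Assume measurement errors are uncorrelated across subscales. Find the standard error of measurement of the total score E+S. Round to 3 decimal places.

Var(total) = 818.5 + 545.152 = 1363.65.
True-score variance = 707.558 + 545.152 = 1252.71, so reliability = 0.9186.
Error variance = 1363.65 − 1252.71 = 110.942; SEM = √110.942 = 10.533.

10.533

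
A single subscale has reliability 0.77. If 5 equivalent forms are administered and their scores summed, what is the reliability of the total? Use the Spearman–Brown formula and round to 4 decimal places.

ρ_k = kρ / (1 + (k−1)ρ) = 5·0.77 / (1 + 4·0.77) = 3.850 / 4.080 = 0.9436.

0.9436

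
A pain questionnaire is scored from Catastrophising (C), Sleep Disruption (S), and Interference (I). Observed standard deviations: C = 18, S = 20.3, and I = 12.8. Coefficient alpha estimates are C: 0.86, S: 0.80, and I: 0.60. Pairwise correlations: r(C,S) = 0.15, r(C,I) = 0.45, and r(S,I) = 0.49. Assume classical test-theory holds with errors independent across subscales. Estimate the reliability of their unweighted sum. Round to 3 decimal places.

0.869

Var(C+S+I) = 18² + 20.3² + 12.8² + 2·[18·20.3·0.15 + 18·12.8·0.45 + 20.3·12.8·0.49] = 899.93 + 571.623 = 1471.55.
With uncorrelated errors the cross-covariances are all true-score covariance, so they carry over unchanged; only the diagonal terms shrink to ρᵢσᵢ².
True-score variance = [18²·0.86 + 20.3²·0.80 + 12.8²·0.60] + 571.623 = 706.616 + 571.623 = 1278.24.
Reliability = 1278.24 / 1471.55 = 0.869.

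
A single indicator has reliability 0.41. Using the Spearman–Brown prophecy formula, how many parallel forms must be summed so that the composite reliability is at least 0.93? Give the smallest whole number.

k ≥ ρ*(1−ρ₁)/(ρ₁(1−ρ*)) = 0.93·0.59 / (0.41·0.07) = 19.118.
Smallest integer k = 20.

20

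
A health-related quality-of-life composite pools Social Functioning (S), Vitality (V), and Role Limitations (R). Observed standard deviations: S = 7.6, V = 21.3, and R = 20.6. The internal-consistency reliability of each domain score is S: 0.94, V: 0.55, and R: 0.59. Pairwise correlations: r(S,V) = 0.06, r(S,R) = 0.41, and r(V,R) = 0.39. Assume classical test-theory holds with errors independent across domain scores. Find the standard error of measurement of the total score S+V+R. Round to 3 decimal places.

Var(total) = 935.81 + 490.053 = 1425.86.
True-score variance = 554.196 + 490.053 = 1044.25, so reliability = 0.7324.
Error variance = 1425.86 − 1044.25 = 381.614; SEM = √381.614 = 19.535.

19.535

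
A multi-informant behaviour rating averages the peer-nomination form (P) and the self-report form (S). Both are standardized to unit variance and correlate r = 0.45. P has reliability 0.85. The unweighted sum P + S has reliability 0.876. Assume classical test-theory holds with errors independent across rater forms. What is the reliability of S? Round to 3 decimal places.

0.790

Var(P+S) = 2 + 2·0.45 = 2.900.
True-score variance = ρ_P + ρ_S + 2·0.45, so 0.876 = (0.85 + ρ_S + 0.90) / 2.900.
ρ_S = 0.876·2.900 − 0.85 − 0.90 = 0.790.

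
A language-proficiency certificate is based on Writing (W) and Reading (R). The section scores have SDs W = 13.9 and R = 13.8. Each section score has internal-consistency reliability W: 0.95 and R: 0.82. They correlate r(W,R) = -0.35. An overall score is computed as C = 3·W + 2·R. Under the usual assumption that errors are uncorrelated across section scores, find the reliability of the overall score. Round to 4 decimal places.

Var(C) = 3²·13.9² + 2²·13.8² + 2·[6·13.9·13.8·(-0.35)] = 2500.65 − 805.644 = 1695.01.
With uncorrelated errors the cross-covariances are all true-score covariance, so they carry over unchanged; only the diagonal terms shrink to ρᵢσᵢ².
True-score variance = [3²·13.9²·0.95 + 2²·13.8²·0.82] − 805.644 = 2276.59 − 805.644 = 1470.94.
Reliability = 1470.94 / 1695.01 = 0.8678.

0.8678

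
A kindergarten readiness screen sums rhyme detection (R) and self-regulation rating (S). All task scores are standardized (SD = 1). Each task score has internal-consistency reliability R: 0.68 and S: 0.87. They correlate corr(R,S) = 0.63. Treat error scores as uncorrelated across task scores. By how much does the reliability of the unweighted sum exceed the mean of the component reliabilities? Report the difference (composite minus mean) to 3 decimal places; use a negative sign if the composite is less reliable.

Var(sum) = 2 + 1.26 = 3.26; true-score variance = 1.55 + 1.26 = 2.81; composite reliability = 0.8620.
Mean component reliability = 0.7750.
Difference = 0.8620 − 0.7750 = 0.087.

0.087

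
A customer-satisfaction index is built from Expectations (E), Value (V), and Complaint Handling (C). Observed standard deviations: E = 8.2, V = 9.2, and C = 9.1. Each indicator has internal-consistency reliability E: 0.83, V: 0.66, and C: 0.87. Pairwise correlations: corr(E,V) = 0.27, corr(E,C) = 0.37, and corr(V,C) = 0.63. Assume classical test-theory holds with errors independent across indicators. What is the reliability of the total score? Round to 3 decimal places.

Var(E+V+C) = 8.2² + 9.2² + 9.1² + 2·[8.2·9.2·0.27 + 8.2·9.1·0.37 + 9.2·9.1·0.63] = 234.69 + 201.444 = 436.134.
Because errors are independent across components, Cov(Tᵢ,Tⱼ) = Cov(Xᵢ,Xⱼ); the off-diagonal part of the true-score variance is the same as above.
True-score variance = [8.2²·0.83 + 9.2²·0.66 + 9.1²·0.87] + 201.444 = 183.716 + 201.444 = 385.16.
Reliability = 385.16 / 436.134 = 0.883.

0.883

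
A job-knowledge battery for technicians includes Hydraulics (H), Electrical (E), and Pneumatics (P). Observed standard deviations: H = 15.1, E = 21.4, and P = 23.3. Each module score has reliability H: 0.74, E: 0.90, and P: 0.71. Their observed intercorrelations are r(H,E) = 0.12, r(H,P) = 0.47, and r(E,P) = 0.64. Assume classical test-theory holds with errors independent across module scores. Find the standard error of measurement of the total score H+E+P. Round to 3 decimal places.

Var(total) = 1228.86 + 1046.51 = 2275.37.
True-score variance = 966.343 + 1046.51 = 2012.85, so reliability = 0.8846.
Error variance = 2275.37 − 2012.85 = 262.517; SEM = √262.517 = 16.202.

16.202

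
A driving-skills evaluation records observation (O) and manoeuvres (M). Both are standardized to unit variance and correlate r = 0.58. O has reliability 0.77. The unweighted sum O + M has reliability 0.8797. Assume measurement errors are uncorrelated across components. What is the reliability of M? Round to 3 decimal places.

Var(O+M) = 2 + 2·0.58 = 3.160.
True-score variance = ρ_O + ρ_M + 2·0.58, so 0.8797 = (0.77 + ρ_M + 1.16) / 3.160.
ρ_M = 0.8797·3.160 − 0.77 − 1.16 = 0.850.

0.850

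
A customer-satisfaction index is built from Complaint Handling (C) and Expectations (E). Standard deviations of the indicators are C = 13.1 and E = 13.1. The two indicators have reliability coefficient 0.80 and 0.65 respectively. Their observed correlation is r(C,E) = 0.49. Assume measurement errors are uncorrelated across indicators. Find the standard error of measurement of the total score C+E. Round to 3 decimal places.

Var(total) = 343.22 + 168.178 = 511.398.
True-score variance = 248.834 + 168.178 = 417.012, so reliability = 0.8154.
Error variance = 511.398 − 417.012 = 94.3855; SEM = √94.3855 = 9.715.

9.715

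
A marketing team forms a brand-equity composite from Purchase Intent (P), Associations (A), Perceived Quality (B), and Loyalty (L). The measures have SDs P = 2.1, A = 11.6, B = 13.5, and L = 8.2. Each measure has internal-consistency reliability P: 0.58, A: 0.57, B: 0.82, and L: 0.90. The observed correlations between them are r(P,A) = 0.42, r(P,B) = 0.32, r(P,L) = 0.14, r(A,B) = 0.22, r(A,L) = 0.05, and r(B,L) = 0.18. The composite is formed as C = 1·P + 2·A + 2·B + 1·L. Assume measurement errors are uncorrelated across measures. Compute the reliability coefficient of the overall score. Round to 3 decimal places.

0.793

Var(C) = 2.1² + 2²·11.6² + 2²·13.5² + 8.2² + 2·[2·2.1·11.6·0.42 + 2·2.1·13.5·0.32 + 2.1·8.2·0.14 + 4·11.6·13.5·0.22 + 2·11.6·8.2·0.05 + 2·13.5·8.2·0.18] = 1338.89 + 456.378 = 1795.27.
With uncorrelated errors the cross-covariances are all true-score covariance, so they carry over unchanged; only the diagonal terms shrink to ρᵢσᵢ².
True-score variance = [2.1²·0.58 + 2²·11.6²·0.57 + 2²·13.5²·0.82 + 8.2²·0.90] + 456.378 = 967.651 + 456.378 = 1424.03.
Reliability = 1424.03 / 1795.27 = 0.793.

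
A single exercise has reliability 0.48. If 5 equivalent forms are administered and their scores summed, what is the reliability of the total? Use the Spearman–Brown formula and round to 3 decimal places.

0.822

ρ_k = kρ / (1 + (k−1)ρ) = 5·0.48 / (1 + 4·0.48) = 2.400 / 2.920 = 0.822.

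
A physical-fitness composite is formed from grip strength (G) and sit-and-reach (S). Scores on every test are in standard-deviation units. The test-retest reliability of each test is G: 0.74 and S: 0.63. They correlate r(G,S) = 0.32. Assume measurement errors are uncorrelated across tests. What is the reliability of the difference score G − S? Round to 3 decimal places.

0.537

Var(G−S) = 1 + 1 − 2·0.32 = 2 − 0.64 = 1.36.
Because errors are independent across components, Cov(Tᵢ,Tⱼ) = Cov(Xᵢ,Xⱼ); the off-diagonal part of the true-score variance is the same as above.
True-score variance = [0.74 + 0.63] − 0.64 = 1.37 − 0.64 = 0.73.
Reliability = 0.73 / 1.36 = 0.537.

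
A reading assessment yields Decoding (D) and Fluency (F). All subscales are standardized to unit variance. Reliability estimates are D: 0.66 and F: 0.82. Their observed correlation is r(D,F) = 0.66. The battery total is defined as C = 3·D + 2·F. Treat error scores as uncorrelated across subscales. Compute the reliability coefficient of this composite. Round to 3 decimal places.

0.819

Var(C) = 3² + 2² + 2·[6·0.66] = 13 + 7.92 = 20.92.
Because errors are independent across components, Cov(Tᵢ,Tⱼ) = Cov(Xᵢ,Xⱼ); the off-diagonal part of the true-score variance is the same as above.
True-score variance = [3²·0.66 + 2²·0.82] + 7.92 = 9.22 + 7.92 = 17.14.
Reliability = 17.14 / 20.92 = 0.819.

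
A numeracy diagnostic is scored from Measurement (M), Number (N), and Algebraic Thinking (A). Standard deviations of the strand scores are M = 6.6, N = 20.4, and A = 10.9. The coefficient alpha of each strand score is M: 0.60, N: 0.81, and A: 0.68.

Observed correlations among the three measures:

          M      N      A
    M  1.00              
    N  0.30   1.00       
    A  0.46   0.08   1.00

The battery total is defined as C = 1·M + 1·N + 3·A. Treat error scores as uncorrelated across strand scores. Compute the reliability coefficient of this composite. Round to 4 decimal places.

Var(C) = 6.6² + 20.4² + 3²·10.9² + 2·[6.6·20.4·0.30 + 3·6.6·10.9·0.46 + 3·20.4·10.9·0.08] = 1529.01 + 386.071 = 1915.08.
With uncorrelated errors the cross-covariances are all true-score covariance, so they carry over unchanged; only the diagonal terms shrink to ρᵢσᵢ².
True-score variance = [6.6²·0.60 + 20.4²·0.81 + 3²·10.9²·0.68] + 386.071 = 1090.34 + 386.071 = 1476.41.
Reliability = 1476.41 / 1915.08 = 0.7709.

0.7709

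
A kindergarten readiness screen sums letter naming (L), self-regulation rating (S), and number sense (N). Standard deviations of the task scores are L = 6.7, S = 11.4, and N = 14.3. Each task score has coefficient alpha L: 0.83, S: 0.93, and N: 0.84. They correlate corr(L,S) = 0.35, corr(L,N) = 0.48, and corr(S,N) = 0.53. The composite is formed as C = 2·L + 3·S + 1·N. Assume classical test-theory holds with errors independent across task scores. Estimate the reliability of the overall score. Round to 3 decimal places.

Var(C) = 2²·6.7² + 3²·11.4² + 14.3² + 2·[6·6.7·11.4·0.35 + 2·6.7·14.3·0.48 + 3·11.4·14.3·0.53] = 1553.69 + 1023.15 = 2576.84.
Under uncorrelated errors the observed covariances equal the true-score covariances, so only the own-variance terms attenuate.
True-score variance = [2²·6.7²·0.83 + 3²·11.4²·0.93 + 14.3²·0.84] + 1023.15 = 1408.57 + 1023.15 = 2431.73.
Reliability = 2431.73 / 2576.84 = 0.944.

0.944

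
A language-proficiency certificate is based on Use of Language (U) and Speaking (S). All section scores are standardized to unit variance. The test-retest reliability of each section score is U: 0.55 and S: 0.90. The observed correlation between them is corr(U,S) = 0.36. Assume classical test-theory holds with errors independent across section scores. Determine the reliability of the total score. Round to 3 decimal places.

Var(U+S) = 2 + 2·[0.36] = 2 + 0.72 = 2.72.
Because errors are independent across components, Cov(Tᵢ,Tⱼ) = Cov(Xᵢ,Xⱼ); the off-diagonal part of the true-score variance is the same as above.
True-score variance = [0.55 + 0.90] + 0.72 = 1.45 + 0.72 = 2.17.
Reliability = 2.17 / 2.72 = 0.798.

0.798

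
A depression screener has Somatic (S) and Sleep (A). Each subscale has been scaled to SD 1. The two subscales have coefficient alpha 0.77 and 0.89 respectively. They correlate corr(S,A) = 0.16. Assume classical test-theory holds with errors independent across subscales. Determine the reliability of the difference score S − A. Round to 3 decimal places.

Var(S−A) = 1 + 1 − 2·0.16 = 2 − 0.32 = 1.68.
With uncorrelated errors the cross-covariances are all true-score covariance, so they carry over unchanged; only the diagonal terms shrink to ρᵢσᵢ².
True-score variance = [0.77 + 0.89] − 0.32 = 1.66 − 0.32 = 1.34.
Reliability = 1.34 / 1.68 = 0.798.

0.798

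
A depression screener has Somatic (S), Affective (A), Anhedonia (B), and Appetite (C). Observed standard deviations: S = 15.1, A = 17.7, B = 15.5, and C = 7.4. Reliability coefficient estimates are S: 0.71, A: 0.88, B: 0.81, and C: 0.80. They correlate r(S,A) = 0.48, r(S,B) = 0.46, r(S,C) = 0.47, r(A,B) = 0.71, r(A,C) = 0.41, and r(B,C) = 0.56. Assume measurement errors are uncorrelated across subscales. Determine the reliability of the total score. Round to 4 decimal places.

Var(S+A+B+C) = 15.1² + 17.7² + 15.5² + 7.4² + 2·[15.1·17.7·0.48 + 15.1·15.5·0.46 + 15.1·7.4·0.47 + 17.7·15.5·0.71 + 17.7·7.4·0.41 + 15.5·7.4·0.56] = 836.31 + 1202.39 = 2038.7.
Because errors are independent across components, Cov(Tᵢ,Tⱼ) = Cov(Xᵢ,Xⱼ); the off-diagonal part of the true-score variance is the same as above.
True-score variance = [15.1²·0.71 + 17.7²·0.88 + 15.5²·0.81 + 7.4²·0.80] + 1202.39 = 675.993 + 1202.39 = 1878.38.
Reliability = 1878.38 / 2038.7 = 0.9214.

0.9214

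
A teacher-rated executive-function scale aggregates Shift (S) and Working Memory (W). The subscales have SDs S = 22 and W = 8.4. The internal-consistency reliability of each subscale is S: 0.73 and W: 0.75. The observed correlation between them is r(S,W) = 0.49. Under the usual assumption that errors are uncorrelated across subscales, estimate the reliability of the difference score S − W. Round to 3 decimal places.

0.603

Var(S−W) = 22² + 8.4² − 2·22·8.4·0.49 = 554.56 − 181.104 = 373.456.
Under uncorrelated errors the observed covariances equal the true-score covariances, so only the own-variance terms attenuate.
True-score variance = [22²·0.73 + 8.4²·0.75] − 181.104 = 406.24 − 181.104 = 225.136.
Reliability = 225.136 / 373.456 = 0.603.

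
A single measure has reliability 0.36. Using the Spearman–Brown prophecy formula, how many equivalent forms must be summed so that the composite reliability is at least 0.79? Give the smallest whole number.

7

k ≥ ρ*(1−ρ₁)/(ρ₁(1−ρ*)) = 0.79·0.64 / (0.36·0.21) = 6.688.
Smallest integer k = 7.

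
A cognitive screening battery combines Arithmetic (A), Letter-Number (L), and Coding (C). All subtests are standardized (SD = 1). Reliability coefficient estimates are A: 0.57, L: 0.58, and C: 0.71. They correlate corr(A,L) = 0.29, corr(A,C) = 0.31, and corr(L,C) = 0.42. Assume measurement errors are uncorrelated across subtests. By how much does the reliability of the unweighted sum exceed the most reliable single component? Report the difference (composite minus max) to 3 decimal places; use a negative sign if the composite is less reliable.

0.064

Var(sum) = 3 + 2.04 = 5.04; true-score variance = 1.86 + 2.04 = 3.9; composite reliability = 0.7738.
Max component reliability = 0.7100.
Difference = 0.7738 − 0.7100 = 0.064.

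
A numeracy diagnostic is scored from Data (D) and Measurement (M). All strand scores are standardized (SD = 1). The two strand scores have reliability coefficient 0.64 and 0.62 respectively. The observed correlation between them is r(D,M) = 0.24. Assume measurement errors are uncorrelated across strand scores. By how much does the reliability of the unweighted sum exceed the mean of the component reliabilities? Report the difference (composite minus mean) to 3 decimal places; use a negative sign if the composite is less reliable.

Var(sum) = 2 + 0.48 = 2.48; true-score variance = 1.26 + 0.48 = 1.74; composite reliability = 0.7016.
Mean component reliability = 0.6300.
Difference = 0.7016 − 0.6300 = 0.072.

0.072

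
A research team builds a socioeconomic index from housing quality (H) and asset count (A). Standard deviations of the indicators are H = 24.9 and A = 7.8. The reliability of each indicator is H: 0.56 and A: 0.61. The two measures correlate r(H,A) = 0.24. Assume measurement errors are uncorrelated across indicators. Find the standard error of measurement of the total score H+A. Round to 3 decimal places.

17.220

Var(total) = 680.85 + 93.2256 = 774.076.
True-score variance = 384.318 + 93.2256 = 477.544, so reliability = 0.6169.
Error variance = 774.076 − 477.544 = 296.532; SEM = √296.532 = 17.220.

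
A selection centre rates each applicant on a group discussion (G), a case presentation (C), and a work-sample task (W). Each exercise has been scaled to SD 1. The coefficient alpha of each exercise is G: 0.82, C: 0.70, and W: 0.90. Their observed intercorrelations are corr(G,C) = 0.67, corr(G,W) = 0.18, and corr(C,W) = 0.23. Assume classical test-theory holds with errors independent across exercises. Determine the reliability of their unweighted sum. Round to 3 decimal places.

Var(G+C+W) = 3 + 2·[0.67 + 0.18 + 0.23] = 3 + 2.16 = 5.16.
With uncorrelated errors the cross-covariances are all true-score covariance, so they carry over unchanged; only the diagonal terms shrink to ρᵢσᵢ².
True-score variance = [0.82 + 0.70 + 0.90] + 2.16 = 2.42 + 2.16 = 4.58.
Reliability = 4.58 / 5.16 = 0.888.

0.888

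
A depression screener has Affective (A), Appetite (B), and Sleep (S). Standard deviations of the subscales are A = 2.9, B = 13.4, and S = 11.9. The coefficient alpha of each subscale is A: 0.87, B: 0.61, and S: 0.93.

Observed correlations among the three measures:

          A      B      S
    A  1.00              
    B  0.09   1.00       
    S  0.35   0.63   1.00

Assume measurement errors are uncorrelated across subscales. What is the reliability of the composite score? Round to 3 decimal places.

Var(A+B+S) = 2.9² + 13.4² + 11.9² + 2·[2.9·13.4·0.09 + 2.9·11.9·0.35 + 13.4·11.9·0.63] = 329.58 + 232.071 = 561.651.
Because errors are independent across components, Cov(Tᵢ,Tⱼ) = Cov(Xᵢ,Xⱼ); the off-diagonal part of the true-score variance is the same as above.
True-score variance = [2.9²·0.87 + 13.4²·0.61 + 11.9²·0.93] + 232.071 = 248.546 + 232.071 = 480.617.
Reliability = 480.617 / 561.651 = 0.856.

0.856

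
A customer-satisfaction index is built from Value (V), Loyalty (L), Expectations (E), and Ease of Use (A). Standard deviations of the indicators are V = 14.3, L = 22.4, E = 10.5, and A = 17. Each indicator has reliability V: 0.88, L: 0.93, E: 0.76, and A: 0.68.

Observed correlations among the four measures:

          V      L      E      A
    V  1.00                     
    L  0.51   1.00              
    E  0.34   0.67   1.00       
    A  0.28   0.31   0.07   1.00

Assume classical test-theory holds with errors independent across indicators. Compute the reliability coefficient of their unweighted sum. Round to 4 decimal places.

Var(V+L+E+A) = 14.3² + 22.4² + 10.5² + 17² + 2·[14.3·22.4·0.51 + 14.3·10.5·0.34 + 14.3·17·0.28 + 22.4·10.5·0.67 + 22.4·17·0.31 + 10.5·17·0.07] = 1105.5 + 1141.22 = 2246.72.
Because errors are independent across components, Cov(Tᵢ,Tⱼ) = Cov(Xᵢ,Xⱼ); the off-diagonal part of the true-score variance is the same as above.
True-score variance = [14.3²·0.88 + 22.4²·0.93 + 10.5²·0.76 + 17²·0.68] + 1141.22 = 926.898 + 1141.22 = 2068.12.
Reliability = 2068.12 / 2246.72 = 0.9205.

0.9205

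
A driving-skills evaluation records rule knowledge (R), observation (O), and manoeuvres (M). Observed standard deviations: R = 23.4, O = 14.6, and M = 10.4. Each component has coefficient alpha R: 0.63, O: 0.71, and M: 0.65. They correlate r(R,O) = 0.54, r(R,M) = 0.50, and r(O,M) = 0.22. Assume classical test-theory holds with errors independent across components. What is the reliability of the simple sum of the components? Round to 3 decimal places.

Var(R+O+M) = 23.4² + 14.6² + 10.4² + 2·[23.4·14.6·0.54 + 23.4·10.4·0.50 + 14.6·10.4·0.22] = 868.88 + 679.141 = 1548.02.
With uncorrelated errors the cross-covariances are all true-score covariance, so they carry over unchanged; only the diagonal terms shrink to ρᵢσᵢ².
True-score variance = [23.4²·0.63 + 14.6²·0.71 + 10.4²·0.65] + 679.141 = 566.61 + 679.141 = 1245.75.
Reliability = 1245.75 / 1548.02 = 0.805.

0.805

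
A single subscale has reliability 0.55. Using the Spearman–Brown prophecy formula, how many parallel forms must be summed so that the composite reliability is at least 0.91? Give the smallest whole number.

9

k ≥ ρ*(1−ρ₁)/(ρ₁(1−ρ*)) = 0.91·0.45 / (0.55·0.09) = 8.273.
Smallest integer k = 9.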